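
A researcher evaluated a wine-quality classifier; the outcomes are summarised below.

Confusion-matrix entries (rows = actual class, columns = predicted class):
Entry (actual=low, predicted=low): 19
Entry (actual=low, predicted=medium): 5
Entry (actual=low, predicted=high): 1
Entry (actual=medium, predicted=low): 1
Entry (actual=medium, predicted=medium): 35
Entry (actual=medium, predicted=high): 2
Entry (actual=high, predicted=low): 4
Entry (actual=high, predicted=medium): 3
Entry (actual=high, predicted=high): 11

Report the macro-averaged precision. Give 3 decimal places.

Per-class precision (TP/(TP+FP)):
  low: TP=19, FP=1+4=5 → 19/24 = 0.7917
  medium: TP=35, FP=5+3=8 → 35/43 = 0.8140
  high: TP=11, FP=1+2=3 → 11/14 = 0.7857
Macro-precision = mean = (0.7917 + 0.8140 + 0.7857) / 3 = 0.797

0.797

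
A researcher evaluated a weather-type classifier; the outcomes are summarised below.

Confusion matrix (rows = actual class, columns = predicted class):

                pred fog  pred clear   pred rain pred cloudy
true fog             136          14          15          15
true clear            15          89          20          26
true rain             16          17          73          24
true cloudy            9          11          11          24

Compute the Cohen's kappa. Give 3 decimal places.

0.486

Observed agreement pₒ = trace/N = 322/515 = 0.6252
Expected agreement pₑ = Σ (rowᵢ·colᵢ)/N² = (180·176 + 150·131 + 130·119 + 55·89)/515² = 0.2703
κ = (pₒ − pₑ)/(1 − pₑ) = (0.6252 − 0.2703)/(1 − 0.2703) = 0.486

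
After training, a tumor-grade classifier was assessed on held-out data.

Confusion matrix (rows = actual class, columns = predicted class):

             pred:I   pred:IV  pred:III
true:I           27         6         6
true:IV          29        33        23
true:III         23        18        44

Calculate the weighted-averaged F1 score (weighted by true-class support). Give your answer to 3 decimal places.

Per-class F1 score (2·TP/(2·TP+FP+FN)):
  I: TP=27, FP=29+23=52, FN=6+6=12 → 54/118 = 0.4576
  IV: TP=33, FP=6+18=24, FN=29+23=52 → 66/142 = 0.4648
  III: TP=44, FP=6+23=29, FN=23+18=41 → 88/158 = 0.5570
Weighted-F1 score = Σ (supportᵢ/N)·F1 scoreᵢ with N=209: (39/209)·0.4576 + (85/209)·0.4648 + (85/209)·0.5570 = 0.501

0.501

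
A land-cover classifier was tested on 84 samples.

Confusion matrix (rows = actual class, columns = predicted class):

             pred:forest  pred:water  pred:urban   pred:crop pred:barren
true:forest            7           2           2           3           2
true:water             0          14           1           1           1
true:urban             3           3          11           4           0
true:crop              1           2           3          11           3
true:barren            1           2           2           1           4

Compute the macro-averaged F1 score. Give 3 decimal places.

0.540

Per-class F1 score (2·TP/(2·TP+FP+FN)):
  forest: TP=7, FP=0+3+1+1=5, FN=2+2+3+2=9 → 14/28 = 0.5000
  water: TP=14, FP=2+3+2+2=9, FN=0+1+1+1=3 → 28/40 = 0.7000
  urban: TP=11, FP=2+1+3+2=8, FN=3+3+4+0=10 → 22/40 = 0.5500
  crop: TP=11, FP=3+1+4+1=9, FN=1+2+3+3=9 → 22/40 = 0.5500
  barren: TP=4, FP=2+1+0+3=6, FN=1+2+2+1=6 → 8/20 = 0.4000
Macro-F1 score = mean = (0.5000 + 0.7000 + 0.5500 + 0.5500 + 0.4000) / 5 = 0.540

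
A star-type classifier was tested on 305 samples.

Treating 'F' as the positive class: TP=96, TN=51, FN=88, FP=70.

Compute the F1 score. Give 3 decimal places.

0.549

Precision = TP/(TP+FP) = 96/166 = 0.5783
Recall = TP/(TP+FN) = 96/184 = 0.5217
F1 = 2·TP/(2·TP+FP+FN) = 192/350 = 0.549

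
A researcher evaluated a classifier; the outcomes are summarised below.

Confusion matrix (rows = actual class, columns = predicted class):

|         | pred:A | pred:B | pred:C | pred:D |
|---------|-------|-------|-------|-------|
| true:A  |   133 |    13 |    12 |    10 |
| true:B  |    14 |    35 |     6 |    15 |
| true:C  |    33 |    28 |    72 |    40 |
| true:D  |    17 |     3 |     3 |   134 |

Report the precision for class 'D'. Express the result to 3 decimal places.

0.673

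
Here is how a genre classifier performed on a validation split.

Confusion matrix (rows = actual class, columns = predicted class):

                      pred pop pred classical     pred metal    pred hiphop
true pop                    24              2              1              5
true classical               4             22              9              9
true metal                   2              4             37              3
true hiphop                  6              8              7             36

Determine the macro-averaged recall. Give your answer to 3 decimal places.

0.671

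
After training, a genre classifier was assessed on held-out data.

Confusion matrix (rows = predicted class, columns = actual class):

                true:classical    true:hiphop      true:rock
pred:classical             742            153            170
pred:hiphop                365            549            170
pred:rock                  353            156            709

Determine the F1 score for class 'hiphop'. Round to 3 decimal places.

0.565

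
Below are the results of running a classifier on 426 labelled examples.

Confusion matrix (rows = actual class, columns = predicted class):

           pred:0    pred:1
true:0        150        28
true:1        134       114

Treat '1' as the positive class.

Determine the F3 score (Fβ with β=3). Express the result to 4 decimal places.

0.4802

Fβ = (1+β²)·TP / ((1+β²)·TP + β²·FN + FP), with β²=9
= 10·114 / (10·114 + 9·134 + 28) = 0.4802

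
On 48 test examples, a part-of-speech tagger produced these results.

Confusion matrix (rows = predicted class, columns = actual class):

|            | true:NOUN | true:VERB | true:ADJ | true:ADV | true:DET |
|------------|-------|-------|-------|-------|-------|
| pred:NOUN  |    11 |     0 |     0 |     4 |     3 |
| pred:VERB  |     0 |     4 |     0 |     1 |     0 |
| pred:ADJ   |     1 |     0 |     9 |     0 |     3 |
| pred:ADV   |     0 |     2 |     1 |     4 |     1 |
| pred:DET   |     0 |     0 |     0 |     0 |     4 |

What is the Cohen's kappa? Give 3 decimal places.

0.576

Observed agreement pₒ = trace/N = 32/48 = 0.6667
Expected agreement pₑ = Σ (rowᵢ·colᵢ)/N² = (12·18 + 6·5 + 10·13 + 9·8 + 11·4)/48² = 0.2135
κ = (pₒ − pₑ)/(1 − pₑ) = (0.6667 − 0.2135)/(1 − 0.2135) = 0.576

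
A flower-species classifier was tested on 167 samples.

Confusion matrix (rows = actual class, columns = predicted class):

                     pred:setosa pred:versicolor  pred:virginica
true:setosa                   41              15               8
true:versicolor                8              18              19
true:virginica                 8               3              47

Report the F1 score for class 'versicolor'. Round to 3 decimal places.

F1 score = 2·TP/(2·TP+FP+FN).
versicolor: TP=18, FP=15+3=18, FN=8+19=27 → 36/81 = 0.4444

0.444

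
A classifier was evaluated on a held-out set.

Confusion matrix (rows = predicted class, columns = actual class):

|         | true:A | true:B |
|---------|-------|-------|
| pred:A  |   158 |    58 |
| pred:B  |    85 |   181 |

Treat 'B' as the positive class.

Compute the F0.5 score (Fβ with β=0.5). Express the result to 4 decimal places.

0.6946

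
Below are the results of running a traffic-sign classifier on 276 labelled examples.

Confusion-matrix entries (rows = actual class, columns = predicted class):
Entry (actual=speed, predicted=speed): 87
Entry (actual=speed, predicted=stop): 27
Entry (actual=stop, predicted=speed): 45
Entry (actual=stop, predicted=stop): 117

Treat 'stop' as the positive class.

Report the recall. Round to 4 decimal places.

0.7222

Recall = TP/(TP+FN) = 117/(117+45) = 117/162 = 0.7222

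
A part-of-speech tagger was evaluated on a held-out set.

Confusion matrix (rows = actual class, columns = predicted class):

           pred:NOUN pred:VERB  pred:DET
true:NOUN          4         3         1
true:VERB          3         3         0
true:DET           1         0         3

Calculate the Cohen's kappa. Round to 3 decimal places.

0.308

Observed agreement pₒ = trace/N = 10/18 = 0.5556
Expected agreement pₑ = Σ (rowᵢ·colᵢ)/N² = (8·8 + 6·6 + 4·4)/18² = 0.3580
κ = (pₒ − pₑ)/(1 − pₑ) = (0.5556 − 0.3580)/(1 − 0.3580) = 0.308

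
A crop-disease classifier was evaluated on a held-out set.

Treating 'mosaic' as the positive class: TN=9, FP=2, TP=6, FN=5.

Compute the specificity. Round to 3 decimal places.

0.818

Specificity = TN/(TN+FP) = 9/(9+2) = 0.818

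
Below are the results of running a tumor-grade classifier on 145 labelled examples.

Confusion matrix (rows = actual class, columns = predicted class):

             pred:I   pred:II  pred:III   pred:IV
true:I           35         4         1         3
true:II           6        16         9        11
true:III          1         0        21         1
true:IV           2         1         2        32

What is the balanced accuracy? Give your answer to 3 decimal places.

Balanced accuracy = mean of per-class recall.
  I: recall = 35/43 = 0.8140
  II: recall = 16/42 = 0.3810
  III: recall = 21/23 = 0.9130
  IV: recall = 32/37 = 0.8649
Mean = (0.8140 + 0.3810 + 0.9130 + 0.8649) / 4 = 0.743

0.743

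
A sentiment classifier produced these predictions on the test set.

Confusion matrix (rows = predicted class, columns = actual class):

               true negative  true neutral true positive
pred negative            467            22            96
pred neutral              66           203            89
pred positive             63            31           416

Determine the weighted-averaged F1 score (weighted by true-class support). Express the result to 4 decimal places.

Per-class F1 score (2·TP/(2·TP+FP+FN)):
  negative: TP=467, FP=22+96=118, FN=66+63=129 → 934/1181 = 0.79086
  neutral: TP=203, FP=66+89=155, FN=22+31=53 → 406/614 = 0.66124
  positive: TP=416, FP=63+31=94, FN=96+89=185 → 832/1111 = 0.74887
Weighted-F1 score = Σ (supportᵢ/N)·F1 scoreᵢ with N=1453: (596/1453)·0.79086 + (256/1453)·0.66124 + (601/1453)·0.74887 = 0.7507

0.7507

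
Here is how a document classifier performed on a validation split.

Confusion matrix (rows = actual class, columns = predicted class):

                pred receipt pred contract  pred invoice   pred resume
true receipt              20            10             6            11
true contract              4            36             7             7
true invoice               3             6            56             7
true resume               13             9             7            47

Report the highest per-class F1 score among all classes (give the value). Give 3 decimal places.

Per-class F1 score (2·TP/(2·TP+FP+FN)):
  receipt: TP=20, FP=4+3+13=20, FN=10+6+11=27 → 40/87 = 0.4598
  contract: TP=36, FP=10+6+9=25, FN=4+7+7=18 → 72/115 = 0.6261
  invoice: TP=56, FP=6+7+7=20, FN=3+6+7=16 → 112/148 = 0.7568
  resume: TP=47, FP=11+7+7=25, FN=13+9+7=29 → 94/148 = 0.6351
Highest is class 'invoice' with F1 score = 0.757.

0.757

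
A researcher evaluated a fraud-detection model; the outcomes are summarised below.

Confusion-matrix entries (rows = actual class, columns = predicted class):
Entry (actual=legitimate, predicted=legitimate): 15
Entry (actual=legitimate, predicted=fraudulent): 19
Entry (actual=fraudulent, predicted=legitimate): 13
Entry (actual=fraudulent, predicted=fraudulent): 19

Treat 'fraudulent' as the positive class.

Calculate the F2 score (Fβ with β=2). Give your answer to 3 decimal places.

Fβ = (1+β²)·TP / ((1+β²)·TP + β²·FN + FP), with β²=4
= 5·19 / (5·19 + 4·13 + 19) = 0.572

0.572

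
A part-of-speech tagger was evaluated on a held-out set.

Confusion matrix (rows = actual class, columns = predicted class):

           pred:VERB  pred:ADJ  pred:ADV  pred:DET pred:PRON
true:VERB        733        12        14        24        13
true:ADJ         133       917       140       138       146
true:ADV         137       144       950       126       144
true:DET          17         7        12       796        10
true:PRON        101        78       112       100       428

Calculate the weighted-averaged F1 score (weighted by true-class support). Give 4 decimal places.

Per-class F1 score (2·TP/(2·TP+FP+FN)):
  VERB: TP=733, FP=133+137+17+101=388, FN=12+14+24+13=63 → 1466/1917 = 0.76474
  ADJ: TP=917, FP=12+144+7+78=241, FN=133+140+138+146=557 → 1834/2632 = 0.69681
  ADV: TP=950, FP=14+140+12+112=278, FN=137+144+126+144=551 → 1900/2729 = 0.69623
  DET: TP=796, FP=24+138+126+100=388, FN=17+7+12+10=46 → 1592/2026 = 0.78578
  PRON: TP=428, FP=13+146+144+10=313, FN=101+78+112+100=391 → 856/1560 = 0.54872
Weighted-F1 score = Σ (supportᵢ/N)·F1 scoreᵢ with N=5432: (796/5432)·0.76474 + (1474/5432)·0.69681 + (1501/5432)·0.69623 + (842/5432)·0.78578 + (819/5432)·0.54872 = 0.6981

0.6981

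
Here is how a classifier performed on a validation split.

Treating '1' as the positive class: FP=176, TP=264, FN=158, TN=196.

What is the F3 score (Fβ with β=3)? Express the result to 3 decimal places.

Fβ = (1+β²)·TP / ((1+β²)·TP + β²·FN + FP), with β²=9
= 10·264 / (10·264 + 9·158 + 176) = 0.623

0.623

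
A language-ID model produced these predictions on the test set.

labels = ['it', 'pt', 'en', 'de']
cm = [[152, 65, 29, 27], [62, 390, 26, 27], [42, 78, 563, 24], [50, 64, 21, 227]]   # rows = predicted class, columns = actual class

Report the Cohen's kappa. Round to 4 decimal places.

Observed agreement pₒ = trace/N = 1332/1847 = 0.72117
Expected agreement pₑ = Σ (rowᵢ·colᵢ)/N² = (306·273 + 597·505 + 639·707 + 305·362)/1847² = 0.27766
κ = (pₒ − pₑ)/(1 − pₑ) = (0.72117 − 0.27766)/(1 − 0.27766) = 0.6140

0.6140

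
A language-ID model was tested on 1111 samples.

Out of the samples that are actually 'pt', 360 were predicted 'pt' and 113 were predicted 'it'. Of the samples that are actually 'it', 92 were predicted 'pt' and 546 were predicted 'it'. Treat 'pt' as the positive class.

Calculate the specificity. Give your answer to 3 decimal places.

Specificity = TN/(TN+FP) = 546/(546+92) = 0.856

0.856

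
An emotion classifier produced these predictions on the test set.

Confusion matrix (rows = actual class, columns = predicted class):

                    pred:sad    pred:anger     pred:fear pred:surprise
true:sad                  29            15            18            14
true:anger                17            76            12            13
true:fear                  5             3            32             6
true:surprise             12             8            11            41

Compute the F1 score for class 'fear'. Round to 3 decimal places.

Take TP from the diagonal, FP from the rest of the 'fear' prediction marginal, FN from the rest of the 'fear' actual marginal.
F1 score = 2·TP/(2·TP+FP+FN).
fear: TP=32, FP=18+12+11=41, FN=5+3+6=14 → 64/119 = 0.5378

0.538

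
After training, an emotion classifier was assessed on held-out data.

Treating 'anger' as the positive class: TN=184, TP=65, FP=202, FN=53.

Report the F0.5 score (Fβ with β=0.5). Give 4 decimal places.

0.2740

Fβ = (1+β²)·TP / ((1+β²)·TP + β²·FN + FP), with β²=1/4
= 1.25·65 / (1.25·65 + 0.25·53 + 202) = 0.2740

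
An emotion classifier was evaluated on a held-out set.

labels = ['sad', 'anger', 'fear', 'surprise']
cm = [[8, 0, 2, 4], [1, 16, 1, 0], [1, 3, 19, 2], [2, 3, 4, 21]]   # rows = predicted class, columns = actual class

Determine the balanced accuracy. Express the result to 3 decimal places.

0.726

Balanced accuracy = mean of per-class recall.
  sad: recall = 8/12 = 0.6667
  anger: recall = 16/22 = 0.7273
  fear: recall = 19/26 = 0.7308
  surprise: recall = 21/27 = 0.7778
Mean = (0.6667 + 0.7273 + 0.7308 + 0.7778) / 4 = 0.726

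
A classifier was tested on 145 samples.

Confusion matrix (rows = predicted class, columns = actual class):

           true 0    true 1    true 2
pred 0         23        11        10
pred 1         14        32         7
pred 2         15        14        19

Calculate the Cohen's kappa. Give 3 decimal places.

Observed agreement pₒ = trace/N = 74/145 = 0.5103
Expected agreement pₑ = Σ (rowᵢ·colᵢ)/N² = (52·44 + 57·53 + 36·48)/145² = 0.3347
κ = (pₒ − pₑ)/(1 − pₑ) = (0.5103 − 0.3347)/(1 − 0.3347) = 0.264

0.264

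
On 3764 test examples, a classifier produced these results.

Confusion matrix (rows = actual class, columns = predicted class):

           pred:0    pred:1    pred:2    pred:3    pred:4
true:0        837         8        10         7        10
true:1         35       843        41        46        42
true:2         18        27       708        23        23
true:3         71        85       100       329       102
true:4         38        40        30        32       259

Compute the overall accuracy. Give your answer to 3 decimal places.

0.791

Accuracy = trace / total = (837+843+708+329+259=2976) / 3764 = 2976/3764 = 0.791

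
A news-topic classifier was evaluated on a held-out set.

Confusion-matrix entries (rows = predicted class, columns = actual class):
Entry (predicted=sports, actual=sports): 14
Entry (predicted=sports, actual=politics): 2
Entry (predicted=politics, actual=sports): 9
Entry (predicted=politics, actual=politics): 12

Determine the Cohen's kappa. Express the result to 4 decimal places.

Observed agreement pₒ = trace/N = 26/37 = 0.70270
Expected agreement pₑ = Σ (rowᵢ·colᵢ)/N² = (23·16 + 14·21)/37² = 0.48356
κ = (pₒ − pₑ)/(1 − pₑ) = (0.70270 − 0.48356)/(1 − 0.48356) = 0.4243

0.4243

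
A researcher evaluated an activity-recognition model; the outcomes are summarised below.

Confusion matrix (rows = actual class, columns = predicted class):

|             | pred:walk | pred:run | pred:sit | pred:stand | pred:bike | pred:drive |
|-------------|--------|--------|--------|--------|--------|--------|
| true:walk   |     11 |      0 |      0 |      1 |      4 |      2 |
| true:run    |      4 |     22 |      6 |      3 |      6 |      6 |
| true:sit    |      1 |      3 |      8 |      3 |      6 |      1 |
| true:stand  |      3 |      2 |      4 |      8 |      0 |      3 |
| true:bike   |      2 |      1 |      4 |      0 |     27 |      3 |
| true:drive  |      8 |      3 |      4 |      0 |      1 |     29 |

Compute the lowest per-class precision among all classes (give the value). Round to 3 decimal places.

0.308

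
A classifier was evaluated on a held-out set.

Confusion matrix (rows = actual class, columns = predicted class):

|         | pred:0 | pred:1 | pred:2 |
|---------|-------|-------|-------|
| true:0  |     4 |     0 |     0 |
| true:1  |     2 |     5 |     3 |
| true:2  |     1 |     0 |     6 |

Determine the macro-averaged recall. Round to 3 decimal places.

0.786

Per-class recall (TP/(TP+FN)):
  0: TP=4, FN=0+0=0 → 4/4 = 1.0000
  1: TP=5, FN=2+3=5 → 5/10 = 0.5000
  2: TP=6, FN=1+0=1 → 6/7 = 0.8571
Macro-recall = mean = (1.0000 + 0.5000 + 0.8571) / 3 = 0.786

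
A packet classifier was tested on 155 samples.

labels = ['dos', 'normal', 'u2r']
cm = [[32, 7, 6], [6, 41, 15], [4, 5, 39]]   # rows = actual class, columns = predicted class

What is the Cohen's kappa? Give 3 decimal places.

0.583

Observed agreement pₒ = trace/N = 112/155 = 0.7226
Expected agreement pₑ = Σ (rowᵢ·colᵢ)/N² = (45·42 + 62·53 + 48·60)/155² = 0.3353
κ = (pₒ − pₑ)/(1 − pₑ) = (0.7226 − 0.3353)/(1 − 0.3353) = 0.583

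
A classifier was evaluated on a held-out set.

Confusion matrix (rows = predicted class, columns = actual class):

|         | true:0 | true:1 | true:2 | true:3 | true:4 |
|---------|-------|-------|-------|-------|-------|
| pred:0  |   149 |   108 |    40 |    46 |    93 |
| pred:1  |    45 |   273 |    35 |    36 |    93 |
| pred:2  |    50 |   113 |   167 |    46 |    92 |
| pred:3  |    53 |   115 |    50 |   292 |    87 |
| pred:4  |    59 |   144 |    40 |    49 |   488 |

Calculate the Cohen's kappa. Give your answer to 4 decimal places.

0.3597

Observed agreement pₒ = trace/N = 1369/2763 = 0.49548
Expected agreement pₑ = Σ (rowᵢ·colᵢ)/N² = (356·436 + 753·482 + 332·468 + 469·597 + 853·780)/2763² = 0.21206
κ = (pₒ − pₑ)/(1 − pₑ) = (0.49548 − 0.21206)/(1 − 0.21206) = 0.3597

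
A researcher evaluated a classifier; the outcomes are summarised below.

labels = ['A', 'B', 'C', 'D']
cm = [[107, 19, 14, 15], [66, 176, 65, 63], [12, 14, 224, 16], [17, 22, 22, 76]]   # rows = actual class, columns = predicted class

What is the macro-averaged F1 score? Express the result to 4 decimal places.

Per-class F1 score (2·TP/(2·TP+FP+FN)):
  A: TP=107, FP=66+12+17=95, FN=19+14+15=48 → 214/357 = 0.59944
  B: TP=176, FP=19+14+22=55, FN=66+65+63=194 → 352/601 = 0.58569
  C: TP=224, FP=14+65+22=101, FN=12+14+16=42 → 448/591 = 0.75804
  D: TP=76, FP=15+63+16=94, FN=17+22+22=61 → 152/307 = 0.49511
Macro-F1 score = mean = (0.59944 + 0.58569 + 0.75804 + 0.49511) / 4 = 0.6096

0.6096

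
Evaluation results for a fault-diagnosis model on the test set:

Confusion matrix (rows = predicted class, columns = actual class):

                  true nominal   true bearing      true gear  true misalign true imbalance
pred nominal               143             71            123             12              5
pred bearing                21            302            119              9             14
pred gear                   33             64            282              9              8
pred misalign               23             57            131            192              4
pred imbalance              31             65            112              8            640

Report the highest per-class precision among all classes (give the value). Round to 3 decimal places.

0.748

Per-class precision (TP/(TP+FP)):
  nominal: TP=143, FP=71+123+12+5=211 → 143/354 = 0.4040
  bearing: TP=302, FP=21+119+9+14=163 → 302/465 = 0.6495
  gear: TP=282, FP=33+64+9+8=114 → 282/396 = 0.7121
  misalign: TP=192, FP=23+57+131+4=215 → 192/407 = 0.4717
  imbalance: TP=640, FP=31+65+112+8=216 → 640/856 = 0.7477
Highest is class 'imbalance' with precision = 0.748.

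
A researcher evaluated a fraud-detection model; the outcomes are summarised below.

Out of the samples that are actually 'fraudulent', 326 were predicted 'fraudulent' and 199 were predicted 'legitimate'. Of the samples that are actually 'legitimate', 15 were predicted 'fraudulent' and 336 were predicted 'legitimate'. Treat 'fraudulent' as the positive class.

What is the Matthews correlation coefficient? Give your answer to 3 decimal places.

0.581

MCC = (TP·TN − FP·FN) / √((TP+FP)(TP+FN)(TN+FP)(TN+FN))
Numerator = 326·336 − 15·199 = 106551
Denominator = √(341·525·351·535) = √33618209625 = 183352.6919
MCC = 106551 / 183352.6919 = 0.581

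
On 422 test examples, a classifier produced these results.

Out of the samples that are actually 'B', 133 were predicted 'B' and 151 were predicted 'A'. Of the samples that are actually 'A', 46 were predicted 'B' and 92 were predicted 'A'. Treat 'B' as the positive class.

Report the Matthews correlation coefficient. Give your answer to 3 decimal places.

0.128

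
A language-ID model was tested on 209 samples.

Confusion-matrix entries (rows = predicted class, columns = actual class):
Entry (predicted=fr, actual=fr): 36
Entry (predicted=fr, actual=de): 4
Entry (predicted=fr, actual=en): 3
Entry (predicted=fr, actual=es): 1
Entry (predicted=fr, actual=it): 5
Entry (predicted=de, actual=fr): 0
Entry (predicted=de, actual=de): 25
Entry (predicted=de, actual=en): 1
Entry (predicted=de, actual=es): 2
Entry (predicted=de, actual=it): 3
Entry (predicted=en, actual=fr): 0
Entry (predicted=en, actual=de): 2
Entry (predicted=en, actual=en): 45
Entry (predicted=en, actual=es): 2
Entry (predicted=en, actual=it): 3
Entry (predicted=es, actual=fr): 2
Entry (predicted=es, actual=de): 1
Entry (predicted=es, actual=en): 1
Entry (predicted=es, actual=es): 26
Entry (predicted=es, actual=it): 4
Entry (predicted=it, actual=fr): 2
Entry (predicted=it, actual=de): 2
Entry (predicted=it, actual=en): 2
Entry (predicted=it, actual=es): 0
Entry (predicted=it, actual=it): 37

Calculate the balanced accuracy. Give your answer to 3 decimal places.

Balanced accuracy = mean of per-class recall.
  fr: recall = 36/40 = 0.9000
  de: recall = 25/34 = 0.7353
  en: recall = 45/52 = 0.8654
  es: recall = 26/31 = 0.8387
  it: recall = 37/52 = 0.7115
Mean = (0.9000 + 0.7353 + 0.8654 + 0.8387 + 0.7115) / 5 = 0.810

0.810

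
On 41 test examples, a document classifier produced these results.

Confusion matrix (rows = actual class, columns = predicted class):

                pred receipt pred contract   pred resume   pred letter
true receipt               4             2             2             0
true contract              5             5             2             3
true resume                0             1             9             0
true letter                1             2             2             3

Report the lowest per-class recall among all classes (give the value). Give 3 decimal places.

0.333

Per-class recall (TP/(TP+FN)):
  receipt: TP=4, FN=2+2+0=4 → 4/8 = 0.5000
  contract: TP=5, FN=5+2+3=10 → 5/15 = 0.3333
  resume: TP=9, FN=0+1+0=1 → 9/10 = 0.9000
  letter: TP=3, FN=1+2+2=5 → 3/8 = 0.3750
Lowest is class 'contract' with recall = 0.333.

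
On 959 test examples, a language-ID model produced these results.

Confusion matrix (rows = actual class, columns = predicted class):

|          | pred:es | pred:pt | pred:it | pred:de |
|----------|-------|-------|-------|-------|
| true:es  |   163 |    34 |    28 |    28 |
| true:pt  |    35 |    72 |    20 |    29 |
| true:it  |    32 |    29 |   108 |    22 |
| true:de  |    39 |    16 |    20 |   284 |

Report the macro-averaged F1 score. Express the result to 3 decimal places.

0.617

Per-class F1 score (2·TP/(2·TP+FP+FN)):
  es: TP=163, FP=35+32+39=106, FN=34+28+28=90 → 326/522 = 0.6245
  pt: TP=72, FP=34+29+16=79, FN=35+20+29=84 → 144/307 = 0.4691
  it: TP=108, FP=28+20+20=68, FN=32+29+22=83 → 216/367 = 0.5886
  de: TP=284, FP=28+29+22=79, FN=39+16+20=75 → 568/722 = 0.7867
Macro-F1 score = mean = (0.6245 + 0.4691 + 0.5886 + 0.7867) / 4 = 0.617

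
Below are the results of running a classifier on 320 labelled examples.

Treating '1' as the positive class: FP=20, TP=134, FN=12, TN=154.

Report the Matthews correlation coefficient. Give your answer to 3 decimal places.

0.800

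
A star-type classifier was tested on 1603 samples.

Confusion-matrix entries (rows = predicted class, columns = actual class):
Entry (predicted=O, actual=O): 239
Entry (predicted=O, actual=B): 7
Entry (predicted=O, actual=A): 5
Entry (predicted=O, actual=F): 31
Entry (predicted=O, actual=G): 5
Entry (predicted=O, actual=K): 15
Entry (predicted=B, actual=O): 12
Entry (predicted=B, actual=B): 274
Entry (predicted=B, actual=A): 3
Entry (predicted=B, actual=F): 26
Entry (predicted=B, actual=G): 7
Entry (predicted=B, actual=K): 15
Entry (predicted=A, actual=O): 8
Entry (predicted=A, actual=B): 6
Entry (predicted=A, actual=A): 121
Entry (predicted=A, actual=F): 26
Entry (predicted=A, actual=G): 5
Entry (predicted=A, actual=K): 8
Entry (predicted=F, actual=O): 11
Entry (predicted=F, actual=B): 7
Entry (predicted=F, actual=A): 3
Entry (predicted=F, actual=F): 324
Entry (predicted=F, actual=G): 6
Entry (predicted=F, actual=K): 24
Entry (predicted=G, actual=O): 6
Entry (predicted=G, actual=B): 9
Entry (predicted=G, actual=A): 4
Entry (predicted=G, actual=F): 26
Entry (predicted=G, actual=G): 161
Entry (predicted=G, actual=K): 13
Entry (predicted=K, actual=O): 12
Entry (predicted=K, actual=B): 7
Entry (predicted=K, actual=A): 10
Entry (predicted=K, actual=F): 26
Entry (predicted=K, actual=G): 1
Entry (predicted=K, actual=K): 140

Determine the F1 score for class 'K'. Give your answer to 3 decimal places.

0.681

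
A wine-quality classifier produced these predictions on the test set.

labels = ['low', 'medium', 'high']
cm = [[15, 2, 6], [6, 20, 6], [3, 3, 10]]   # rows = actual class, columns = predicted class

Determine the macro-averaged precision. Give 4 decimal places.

0.6265

Per-class precision (TP/(TP+FP)):
  low: TP=15, FP=6+3=9 → 15/24 = 0.62500
  medium: TP=20, FP=2+3=5 → 20/25 = 0.80000
  high: TP=10, FP=6+6=12 → 10/22 = 0.45455
Macro-precision = mean = (0.62500 + 0.80000 + 0.45455) / 3 = 0.6265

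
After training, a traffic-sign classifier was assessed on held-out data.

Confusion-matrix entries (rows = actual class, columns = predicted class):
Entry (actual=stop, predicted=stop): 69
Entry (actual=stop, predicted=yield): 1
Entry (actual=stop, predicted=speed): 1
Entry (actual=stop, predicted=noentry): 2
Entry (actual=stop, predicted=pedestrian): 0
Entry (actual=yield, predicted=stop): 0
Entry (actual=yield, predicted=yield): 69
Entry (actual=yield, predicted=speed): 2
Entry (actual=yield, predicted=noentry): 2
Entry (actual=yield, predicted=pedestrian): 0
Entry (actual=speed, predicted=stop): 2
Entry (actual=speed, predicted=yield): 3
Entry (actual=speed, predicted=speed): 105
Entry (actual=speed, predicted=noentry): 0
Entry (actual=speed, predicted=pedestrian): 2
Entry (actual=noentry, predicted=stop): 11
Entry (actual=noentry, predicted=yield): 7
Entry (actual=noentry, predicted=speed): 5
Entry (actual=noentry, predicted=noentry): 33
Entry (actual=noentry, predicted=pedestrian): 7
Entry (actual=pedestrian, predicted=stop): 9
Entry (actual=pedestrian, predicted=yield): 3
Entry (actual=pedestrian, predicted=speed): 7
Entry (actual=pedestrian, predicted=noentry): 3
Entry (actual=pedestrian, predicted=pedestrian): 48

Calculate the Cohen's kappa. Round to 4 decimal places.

0.7821

Observed agreement pₒ = trace/N = 324/391 = 0.82864
Expected agreement pₑ = Σ (rowᵢ·colᵢ)/N² = (73·91 + 73·83 + 112·120 + 63·40 + 70·57)/391² = 0.21358
κ = (pₒ − pₑ)/(1 − pₑ) = (0.82864 − 0.21358)/(1 − 0.21358) = 0.7821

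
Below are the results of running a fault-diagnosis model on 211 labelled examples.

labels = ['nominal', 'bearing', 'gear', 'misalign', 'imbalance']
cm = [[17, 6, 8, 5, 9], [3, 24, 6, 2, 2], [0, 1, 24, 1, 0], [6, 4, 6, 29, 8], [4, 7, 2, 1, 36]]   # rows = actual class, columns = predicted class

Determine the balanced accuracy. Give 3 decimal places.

Balanced accuracy = mean of per-class recall.
  nominal: recall = 17/45 = 0.3778
  bearing: recall = 24/37 = 0.6486
  gear: recall = 24/26 = 0.9231
  misalign: recall = 29/53 = 0.5472
  imbalance: recall = 36/50 = 0.7200
Mean = (0.3778 + 0.6486 + 0.9231 + 0.5472 + 0.7200) / 5 = 0.643

0.643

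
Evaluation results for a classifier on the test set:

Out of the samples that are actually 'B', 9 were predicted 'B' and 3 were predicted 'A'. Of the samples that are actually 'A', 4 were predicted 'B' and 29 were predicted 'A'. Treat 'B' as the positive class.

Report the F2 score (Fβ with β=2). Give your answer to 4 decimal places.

0.7377

Fβ = (1+β²)·TP / ((1+β²)·TP + β²·FN + FP), with β²=4
= 5·9 / (5·9 + 4·3 + 4) = 0.7377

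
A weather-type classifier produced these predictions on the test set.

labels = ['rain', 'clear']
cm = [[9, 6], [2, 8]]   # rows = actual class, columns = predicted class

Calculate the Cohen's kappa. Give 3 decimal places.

0.375

Observed agreement pₒ = trace/N = 17/25 = 0.6800
Expected agreement pₑ = Σ (rowᵢ·colᵢ)/N² = (15·11 + 10·14)/25² = 0.4880
κ = (pₒ − pₑ)/(1 − pₑ) = (0.6800 − 0.4880)/(1 − 0.4880) = 0.375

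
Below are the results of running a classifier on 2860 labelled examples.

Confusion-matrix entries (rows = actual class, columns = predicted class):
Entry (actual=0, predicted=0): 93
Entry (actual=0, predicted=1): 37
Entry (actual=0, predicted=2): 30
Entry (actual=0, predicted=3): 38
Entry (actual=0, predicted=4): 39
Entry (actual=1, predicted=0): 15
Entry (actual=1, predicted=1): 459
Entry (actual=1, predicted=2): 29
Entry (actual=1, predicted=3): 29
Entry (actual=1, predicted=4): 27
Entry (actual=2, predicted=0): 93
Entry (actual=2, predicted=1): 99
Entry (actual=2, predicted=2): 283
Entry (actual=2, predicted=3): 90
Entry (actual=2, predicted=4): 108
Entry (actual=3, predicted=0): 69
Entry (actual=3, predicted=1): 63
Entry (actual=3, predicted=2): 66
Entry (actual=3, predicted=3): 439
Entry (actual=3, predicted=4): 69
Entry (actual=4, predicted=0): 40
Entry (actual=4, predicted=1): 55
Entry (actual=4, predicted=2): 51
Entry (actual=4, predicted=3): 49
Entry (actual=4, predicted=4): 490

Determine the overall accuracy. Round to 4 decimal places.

Accuracy = trace / total = (93+459+283+439+490=1764) / 2860 = 1764/2860 = 0.6168

0.6168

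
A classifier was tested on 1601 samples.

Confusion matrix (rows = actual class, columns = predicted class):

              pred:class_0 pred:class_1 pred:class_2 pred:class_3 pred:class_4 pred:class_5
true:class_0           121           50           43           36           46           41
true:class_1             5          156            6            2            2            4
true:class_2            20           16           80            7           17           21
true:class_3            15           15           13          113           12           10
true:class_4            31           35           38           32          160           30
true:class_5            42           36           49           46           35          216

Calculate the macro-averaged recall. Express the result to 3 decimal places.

Per-class recall (TP/(TP+FN)):
  class_0: TP=121, FN=50+43+36+46+41=216 → 121/337 = 0.3591
  class_1: TP=156, FN=5+6+2+2+4=19 → 156/175 = 0.8914
  class_2: TP=80, FN=20+16+7+17+21=81 → 80/161 = 0.4969
  class_3: TP=113, FN=15+15+13+12+10=65 → 113/178 = 0.6348
  class_4: TP=160, FN=31+35+38+32+30=166 → 160/326 = 0.4908
  class_5: TP=216, FN=42+36+49+46+35=208 → 216/424 = 0.5094
Macro-recall = mean = (0.3591 + 0.8914 + 0.4969 + 0.6348 + 0.4908 + 0.5094) / 6 = 0.564

0.564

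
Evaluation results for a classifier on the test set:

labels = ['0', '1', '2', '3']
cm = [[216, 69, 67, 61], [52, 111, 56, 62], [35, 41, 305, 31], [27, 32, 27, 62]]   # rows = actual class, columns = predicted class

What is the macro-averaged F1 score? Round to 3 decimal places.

Per-class F1 score (2·TP/(2·TP+FP+FN)):
  0: TP=216, FP=52+35+27=114, FN=69+67+61=197 → 432/743 = 0.5814
  1: TP=111, FP=69+41+32=142, FN=52+56+62=170 → 222/534 = 0.4157
  2: TP=305, FP=67+56+27=150, FN=35+41+31=107 → 610/867 = 0.7036
  3: TP=62, FP=61+62+31=154, FN=27+32+27=86 → 124/364 = 0.3407
Macro-F1 score = mean = (0.5814 + 0.4157 + 0.7036 + 0.3407) / 4 = 0.510

0.510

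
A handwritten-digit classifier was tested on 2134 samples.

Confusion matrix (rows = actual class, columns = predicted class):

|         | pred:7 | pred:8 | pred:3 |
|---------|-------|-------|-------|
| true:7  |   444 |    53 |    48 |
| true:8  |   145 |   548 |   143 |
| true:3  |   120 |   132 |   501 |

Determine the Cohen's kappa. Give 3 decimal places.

0.549

Observed agreement pₒ = trace/N = 1493/2134 = 0.6996
Expected agreement pₑ = Σ (rowᵢ·colᵢ)/N² = (545·709 + 836·733 + 753·692)/2134² = 0.3338
κ = (pₒ − pₑ)/(1 − pₑ) = (0.6996 − 0.3338)/(1 − 0.3338) = 0.549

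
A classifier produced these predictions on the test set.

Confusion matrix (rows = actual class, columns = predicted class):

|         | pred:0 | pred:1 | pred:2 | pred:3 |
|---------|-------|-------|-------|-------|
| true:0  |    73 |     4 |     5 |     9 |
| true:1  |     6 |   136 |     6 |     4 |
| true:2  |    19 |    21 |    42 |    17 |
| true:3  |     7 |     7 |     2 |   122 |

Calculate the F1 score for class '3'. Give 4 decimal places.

Take TP from the diagonal, FP from the rest of the '3' prediction marginal, FN from the rest of the '3' actual marginal.
F1 score = 2·TP/(2·TP+FP+FN).
3: TP=122, FP=9+4+17=30, FN=7+7+2=16 → 244/290 = 0.84138

0.8414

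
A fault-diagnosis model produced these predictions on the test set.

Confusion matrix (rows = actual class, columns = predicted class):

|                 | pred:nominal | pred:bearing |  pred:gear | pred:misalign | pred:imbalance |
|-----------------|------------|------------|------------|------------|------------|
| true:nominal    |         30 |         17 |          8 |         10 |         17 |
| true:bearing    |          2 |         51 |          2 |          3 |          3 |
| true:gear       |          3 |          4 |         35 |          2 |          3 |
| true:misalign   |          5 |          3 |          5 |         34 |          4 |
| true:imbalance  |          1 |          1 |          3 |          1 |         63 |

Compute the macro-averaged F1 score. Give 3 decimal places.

Per-class F1 score (2·TP/(2·TP+FP+FN)):
  nominal: TP=30, FP=2+3+5+1=11, FN=17+8+10+17=52 → 60/123 = 0.4878
  bearing: TP=51, FP=17+4+3+1=25, FN=2+2+3+3=10 → 102/137 = 0.7445
  gear: TP=35, FP=8+2+5+3=18, FN=3+4+2+3=12 → 70/100 = 0.7000
  misalign: TP=34, FP=10+3+2+1=16, FN=5+3+5+4=17 → 68/101 = 0.6733
  imbalance: TP=63, FP=17+3+3+4=27, FN=1+1+3+1=6 → 126/159 = 0.7925
Macro-F1 score = mean = (0.4878 + 0.7445 + 0.7000 + 0.6733 + 0.7925) / 5 = 0.680

0.680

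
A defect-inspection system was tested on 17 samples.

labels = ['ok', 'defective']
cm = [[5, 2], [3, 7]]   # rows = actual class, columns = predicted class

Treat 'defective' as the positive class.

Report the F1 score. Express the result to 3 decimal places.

0.737

Precision = TP/(TP+FP) = 7/9 = 0.7778
Recall = TP/(TP+FN) = 7/10 = 0.7000
F1 = 2·TP/(2·TP+FP+FN) = 14/19 = 0.737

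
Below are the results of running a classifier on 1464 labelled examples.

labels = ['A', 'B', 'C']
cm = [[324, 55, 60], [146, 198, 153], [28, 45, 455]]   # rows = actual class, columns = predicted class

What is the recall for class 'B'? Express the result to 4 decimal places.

0.3984

Take TP from the diagonal, FP from the rest of the 'B' prediction marginal, FN from the rest of the 'B' actual marginal.
recall = TP/(TP+FN).
B: TP=198, FN=146+153=299 → 198/497 = 0.39839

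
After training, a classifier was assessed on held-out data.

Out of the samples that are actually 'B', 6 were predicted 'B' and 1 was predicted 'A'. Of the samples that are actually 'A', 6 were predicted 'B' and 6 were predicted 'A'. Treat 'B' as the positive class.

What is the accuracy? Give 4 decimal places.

0.6316

Accuracy = (TP+TN)/N = (6+6)/19 = 0.6316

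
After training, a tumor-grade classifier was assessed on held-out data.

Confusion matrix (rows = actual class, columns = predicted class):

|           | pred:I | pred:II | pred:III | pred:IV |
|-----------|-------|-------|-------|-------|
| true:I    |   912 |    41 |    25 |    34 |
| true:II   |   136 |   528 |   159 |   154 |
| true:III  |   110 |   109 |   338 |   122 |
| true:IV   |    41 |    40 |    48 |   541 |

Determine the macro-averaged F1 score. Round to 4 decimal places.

0.6751

Per-class F1 score (2·TP/(2·TP+FP+FN)):
  I: TP=912, FP=136+110+41=287, FN=41+25+34=100 → 1824/2211 = 0.82497
  II: TP=528, FP=41+109+40=190, FN=136+159+154=449 → 1056/1695 = 0.62301
  III: TP=338, FP=25+159+48=232, FN=110+109+122=341 → 676/1249 = 0.54123
  IV: TP=541, FP=34+154+122=310, FN=41+40+48=129 → 1082/1521 = 0.71137
Macro-F1 score = mean = (0.82497 + 0.62301 + 0.54123 + 0.71137) / 4 = 0.6751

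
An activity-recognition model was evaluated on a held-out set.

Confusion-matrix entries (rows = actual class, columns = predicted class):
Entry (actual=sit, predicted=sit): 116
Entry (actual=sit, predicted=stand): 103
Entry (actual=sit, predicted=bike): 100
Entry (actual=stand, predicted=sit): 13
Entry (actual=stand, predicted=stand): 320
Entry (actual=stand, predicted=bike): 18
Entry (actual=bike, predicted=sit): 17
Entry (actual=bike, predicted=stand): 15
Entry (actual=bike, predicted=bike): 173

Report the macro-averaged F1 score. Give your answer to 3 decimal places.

0.669

Per-class F1 score (2·TP/(2·TP+FP+FN)):
  sit: TP=116, FP=13+17=30, FN=103+100=203 → 232/465 = 0.4989
  stand: TP=320, FP=103+15=118, FN=13+18=31 → 640/789 = 0.8112
  bike: TP=173, FP=100+18=118, FN=17+15=32 → 346/496 = 0.6976
Macro-F1 score = mean = (0.4989 + 0.8112 + 0.6976) / 3 = 0.669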